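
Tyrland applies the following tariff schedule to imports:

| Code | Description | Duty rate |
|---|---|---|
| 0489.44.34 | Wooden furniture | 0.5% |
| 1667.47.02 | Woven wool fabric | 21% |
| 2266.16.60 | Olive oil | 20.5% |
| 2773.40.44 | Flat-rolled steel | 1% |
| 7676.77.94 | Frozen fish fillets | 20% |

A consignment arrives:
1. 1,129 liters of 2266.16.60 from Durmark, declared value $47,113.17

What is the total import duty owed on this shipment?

Line 1 (2266.16.60, Durmark, 1,129 liters, $47,113.17):
Base rate for 2266.16.60 is 20.5%.
Duty = $47,113.17 × 20.5% = $9,658.20.

$9,658.20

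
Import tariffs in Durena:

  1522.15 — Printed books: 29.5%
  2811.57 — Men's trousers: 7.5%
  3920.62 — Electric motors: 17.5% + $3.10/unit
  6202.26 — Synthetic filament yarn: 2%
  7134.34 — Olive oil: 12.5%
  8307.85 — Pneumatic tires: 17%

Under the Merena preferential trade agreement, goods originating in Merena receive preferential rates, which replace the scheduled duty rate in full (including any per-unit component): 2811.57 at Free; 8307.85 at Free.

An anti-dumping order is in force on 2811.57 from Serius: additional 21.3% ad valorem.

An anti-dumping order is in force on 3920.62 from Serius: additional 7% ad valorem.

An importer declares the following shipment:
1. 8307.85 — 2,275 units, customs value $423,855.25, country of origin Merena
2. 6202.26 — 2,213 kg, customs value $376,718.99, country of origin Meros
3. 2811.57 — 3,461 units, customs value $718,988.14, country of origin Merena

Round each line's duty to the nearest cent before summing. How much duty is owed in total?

$7,534.38

Line 1 (8307.85, Merena, 2,275 units, $423,855.25):
Base rate for 8307.85 is 17%.
Origin Merena qualifies under the Durena–Merena agreement and 8307.85 is covered: preferential rate Free applies instead.
Duty = $423,855.25 × 0% = $0.00.
Line 2 (6202.26, Meros, 2,213 kg, $376,718.99):
Base rate for 6202.26 is 2%.
Duty = $376,718.99 × 2% = $7,534.38.
Line 3 (2811.57, Merena, 3,461 units, $718,988.14):
Base rate for 2811.57 is 7.5%.
Origin Merena qualifies under the Durena–Merena agreement and 2811.57 is covered: preferential rate Free applies instead.
The additional-duty order on 2811.57 targets Serius, not Merena; it does not apply.
Duty = $718,988.14 × 0% = $0.00.
Total = $0.00 + $7,534.38 + $0.00 = $7,534.38.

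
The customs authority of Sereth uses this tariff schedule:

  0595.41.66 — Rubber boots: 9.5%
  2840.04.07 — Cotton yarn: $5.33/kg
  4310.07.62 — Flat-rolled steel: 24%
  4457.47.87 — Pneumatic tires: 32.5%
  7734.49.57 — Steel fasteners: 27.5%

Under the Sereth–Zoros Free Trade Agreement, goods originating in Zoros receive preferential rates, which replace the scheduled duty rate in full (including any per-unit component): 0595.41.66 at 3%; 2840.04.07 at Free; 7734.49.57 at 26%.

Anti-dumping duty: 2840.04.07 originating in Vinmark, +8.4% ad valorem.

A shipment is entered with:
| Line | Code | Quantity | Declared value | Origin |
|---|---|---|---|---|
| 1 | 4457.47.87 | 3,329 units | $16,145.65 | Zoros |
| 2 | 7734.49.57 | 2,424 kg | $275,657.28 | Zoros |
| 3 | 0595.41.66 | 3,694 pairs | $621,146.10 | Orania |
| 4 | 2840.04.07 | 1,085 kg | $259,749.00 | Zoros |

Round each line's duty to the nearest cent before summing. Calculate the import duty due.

Line 1 (4457.47.87, Zoros, 3,329 units, $16,145.65):
Base rate for 4457.47.87 is 32.5%.
Origin Zoros is the FTA partner but 4457.47.87 is not on the preference list; base rate stands.
Duty = $16,145.65 × 32.5% = $5,247.34.
Line 2 (7734.49.57, Zoros, 2,424 kg, $275,657.28):
Base rate for 7734.49.57 is 27.5%.
Origin Zoros qualifies under the Sereth–Zoros agreement and 7734.49.57 is covered: preferential rate 26% applies instead.
Duty = $275,657.28 × 26% = $71,670.89.
Line 3 (0595.41.66, Orania, 3,694 pairs, $621,146.10):
Base rate for 0595.41.66 is 9.5%.
0595.41.66 has an FTA preferential rate, but origin Orania is not Zoros; base rate stands.
Duty = $621,146.10 × 9.5% = $59,008.88.
Line 4 (2840.04.07, Zoros, 1,085 kg, $259,749.00):
Base rate for 2840.04.07 is $5.33/kg.
Origin Zoros qualifies under the Sereth–Zoros agreement and 2840.04.07 is covered: preferential rate Free applies instead.
The additional-duty order on 2840.04.07 targets Vinmark, not Zoros; it does not apply.
Duty = $259,749.00 × 0% = $0.00.
Total = $5,247.34 + $71,670.89 + $59,008.88 + $0.00 = $135,927.11.

$135,927.11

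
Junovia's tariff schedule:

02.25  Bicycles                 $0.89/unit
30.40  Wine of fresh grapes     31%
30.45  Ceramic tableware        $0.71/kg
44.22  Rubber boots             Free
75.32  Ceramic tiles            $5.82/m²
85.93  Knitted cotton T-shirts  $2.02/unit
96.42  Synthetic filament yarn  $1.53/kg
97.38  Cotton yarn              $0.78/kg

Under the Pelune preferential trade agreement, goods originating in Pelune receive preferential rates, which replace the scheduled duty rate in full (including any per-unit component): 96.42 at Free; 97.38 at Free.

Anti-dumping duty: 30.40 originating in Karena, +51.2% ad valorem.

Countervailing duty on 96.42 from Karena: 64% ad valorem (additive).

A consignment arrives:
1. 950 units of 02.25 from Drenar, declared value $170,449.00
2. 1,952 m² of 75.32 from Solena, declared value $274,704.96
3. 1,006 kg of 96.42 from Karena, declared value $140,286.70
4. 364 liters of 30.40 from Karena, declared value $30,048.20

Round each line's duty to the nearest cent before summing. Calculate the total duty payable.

$128,228.43

Line 1 (02.25, Drenar, 950 units, $170,449.00):
Base rate for 02.25 is $0.89/unit.
Duty = 950 × $0.89 = $845.50.
Line 2 (75.32, Solena, 1,952 m², $274,704.96):
Base rate for 75.32 is $5.82/m².
Duty = 1,952 × $5.82 = $11,360.64.
Line 3 (96.42, Karena, 1,006 kg, $140,286.70):
Base rate for 96.42 is $1.53/kg.
96.42 has an FTA preferential rate, but origin Karena is not Pelune; base rate stands.
Additional duty on 96.42 from Karena: +64% ad valorem. Applied ad valorem rate = 64%.
Duty = $140,286.70 × 64% + 1,006 × $1.53 = $91,322.67.
Line 4 (30.40, Karena, 364 liters, $30,048.20):
Base rate for 30.40 is 31%.
Additional duty on 30.40 from Karena: +51.2%. Applied ad valorem rate: 31% + 51.2% = 82.2%.
Duty = $30,048.20 × 82.2% = $24,699.62.
Total = $845.50 + $11,360.64 + $91,322.67 + $24,699.62 = $128,228.43.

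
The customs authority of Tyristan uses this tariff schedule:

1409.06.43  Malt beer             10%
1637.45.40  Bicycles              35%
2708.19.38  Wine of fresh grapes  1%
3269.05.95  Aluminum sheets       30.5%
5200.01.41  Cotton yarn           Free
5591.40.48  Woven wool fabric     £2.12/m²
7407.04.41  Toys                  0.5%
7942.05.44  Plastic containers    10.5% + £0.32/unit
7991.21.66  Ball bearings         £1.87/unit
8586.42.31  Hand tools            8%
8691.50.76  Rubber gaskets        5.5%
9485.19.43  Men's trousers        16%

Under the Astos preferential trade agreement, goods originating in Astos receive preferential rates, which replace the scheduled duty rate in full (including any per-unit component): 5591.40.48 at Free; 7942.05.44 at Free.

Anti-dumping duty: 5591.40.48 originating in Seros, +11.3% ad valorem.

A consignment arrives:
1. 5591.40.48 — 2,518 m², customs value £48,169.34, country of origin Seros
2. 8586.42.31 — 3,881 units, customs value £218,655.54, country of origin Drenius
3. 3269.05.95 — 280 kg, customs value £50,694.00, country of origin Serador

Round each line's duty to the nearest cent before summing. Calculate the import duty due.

£43,735.41

Line 1 (5591.40.48, Seros, 2,518 m², £48,169.34):
Base rate for 5591.40.48 is £2.12/m².
5591.40.48 has an FTA preferential rate, but origin Seros is not Astos; base rate stands.
Additional duty on 5591.40.48 from Seros: +11.3% ad valorem. Applied ad valorem rate = 11.3%.
Duty = £48,169.34 × 11.3% + 2,518 × £2.12 = £10,781.30.
Line 2 (8586.42.31, Drenius, 3,881 units, £218,655.54):
Base rate for 8586.42.31 is 8%.
Duty = £218,655.54 × 8% = £17,492.44.
Line 3 (3269.05.95, Serador, 280 kg, £50,694.00):
Base rate for 3269.05.95 is 30.5%.
Duty = £50,694.00 × 30.5% = £15,461.67.
Total = £10,781.30 + £17,492.44 + £15,461.67 = £43,735.41.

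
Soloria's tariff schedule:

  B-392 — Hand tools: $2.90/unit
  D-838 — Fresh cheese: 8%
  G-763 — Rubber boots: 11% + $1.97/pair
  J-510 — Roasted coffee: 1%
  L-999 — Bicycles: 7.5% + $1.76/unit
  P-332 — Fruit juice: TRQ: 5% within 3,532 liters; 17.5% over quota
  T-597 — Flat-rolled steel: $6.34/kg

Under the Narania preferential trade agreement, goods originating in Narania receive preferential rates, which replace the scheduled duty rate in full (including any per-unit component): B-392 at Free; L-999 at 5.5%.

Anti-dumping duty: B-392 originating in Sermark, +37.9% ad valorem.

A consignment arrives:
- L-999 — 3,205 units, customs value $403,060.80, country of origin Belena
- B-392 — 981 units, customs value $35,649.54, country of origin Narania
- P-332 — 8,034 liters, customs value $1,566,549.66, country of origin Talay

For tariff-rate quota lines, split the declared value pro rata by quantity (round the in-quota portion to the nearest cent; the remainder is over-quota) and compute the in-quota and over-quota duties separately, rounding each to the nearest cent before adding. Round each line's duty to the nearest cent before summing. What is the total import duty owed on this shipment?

$223,928.46

Line 1 (L-999, Belena, 3,205 units, $403,060.80):
Base rate for L-999 is 7.5% + $1.76/unit.
L-999 has an FTA preferential rate, but origin Belena is not Narania; base rate stands.
Duty = $403,060.80 × 7.5% + 3,205 × $1.76 = $35,870.36.
Line 2 (B-392, Narania, 981 units, $35,649.54):
Base rate for B-392 is $2.90/unit.
Origin Narania qualifies under the Soloria–Narania agreement and B-392 is covered: preferential rate Free applies instead.
The additional-duty order on B-392 targets Sermark, not Narania; it does not apply.
Duty = $35,649.54 × 0% = $0.00.
Line 3 (P-332, Talay, 8,034 liters, $1,566,549.66):
Code P-332 is under a tariff-rate quota (threshold 3,532 liters). In-quota: 3,532 liters at 5%; over-quota: 4,502 liters at 17.5%.
Pro-rata value split: in-quota = $1,566,549.66 × 3,532/8,034 = $688,704.68; over-quota = $1,566,549.66 − $688,704.68 = $877,844.98.
In-quota duty = $688,704.68 × 5% = $34,435.23. Over-quota duty = $877,844.98 × 17.5% = $153,622.87.
Line duty = $34,435.23 + $153,622.87 = $188,058.10.
Total = $35,870.36 + $0.00 + $188,058.10 = $223,928.46.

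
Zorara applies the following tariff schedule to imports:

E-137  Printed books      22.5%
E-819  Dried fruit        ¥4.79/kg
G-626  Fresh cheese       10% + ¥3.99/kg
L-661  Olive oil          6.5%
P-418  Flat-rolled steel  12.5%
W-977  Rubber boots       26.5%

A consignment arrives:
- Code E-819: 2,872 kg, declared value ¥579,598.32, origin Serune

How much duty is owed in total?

¥13,756.88

Line 1 (E-819, Serune, 2,872 kg, ¥579,598.32):
Base rate for E-819 is ¥4.79/kg.
Duty = 2,872 × ¥4.79 = ¥13,756.88.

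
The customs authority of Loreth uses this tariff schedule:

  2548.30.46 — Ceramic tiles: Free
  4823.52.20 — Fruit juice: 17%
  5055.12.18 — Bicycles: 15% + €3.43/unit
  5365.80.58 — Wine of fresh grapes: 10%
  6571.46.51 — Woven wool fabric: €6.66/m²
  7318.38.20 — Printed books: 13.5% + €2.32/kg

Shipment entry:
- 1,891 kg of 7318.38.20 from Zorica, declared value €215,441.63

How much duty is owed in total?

€33,471.74

Line 1 (7318.38.20, Zorica, 1,891 kg, €215,441.63):
Base rate for 7318.38.20 is 13.5% + €2.32/kg.
Duty = €215,441.63 × 13.5% + 1,891 × €2.32 = €33,471.74.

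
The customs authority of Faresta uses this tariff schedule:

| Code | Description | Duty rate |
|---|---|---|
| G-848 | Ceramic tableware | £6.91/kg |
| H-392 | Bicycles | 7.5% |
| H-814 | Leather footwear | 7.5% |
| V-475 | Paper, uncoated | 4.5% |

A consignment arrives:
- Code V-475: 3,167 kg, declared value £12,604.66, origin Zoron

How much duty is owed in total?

Line 1 (V-475, Zoron, 3,167 kg, £12,604.66):
Base rate for V-475 is 4.5%.
Duty = £12,604.66 × 4.5% = £567.21.

£567.21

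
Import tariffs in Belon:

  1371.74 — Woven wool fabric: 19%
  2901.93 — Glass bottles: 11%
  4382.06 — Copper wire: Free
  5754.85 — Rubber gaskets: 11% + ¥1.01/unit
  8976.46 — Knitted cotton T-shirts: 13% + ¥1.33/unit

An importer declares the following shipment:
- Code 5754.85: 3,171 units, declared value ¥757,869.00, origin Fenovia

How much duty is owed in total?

Line 1 (5754.85, Fenovia, 3,171 units, ¥757,869.00):
Base rate for 5754.85 is 11% + ¥1.01/unit.
Duty = ¥757,869.00 × 11% + 3,171 × ¥1.01 = ¥86,568.30.

¥86,568.30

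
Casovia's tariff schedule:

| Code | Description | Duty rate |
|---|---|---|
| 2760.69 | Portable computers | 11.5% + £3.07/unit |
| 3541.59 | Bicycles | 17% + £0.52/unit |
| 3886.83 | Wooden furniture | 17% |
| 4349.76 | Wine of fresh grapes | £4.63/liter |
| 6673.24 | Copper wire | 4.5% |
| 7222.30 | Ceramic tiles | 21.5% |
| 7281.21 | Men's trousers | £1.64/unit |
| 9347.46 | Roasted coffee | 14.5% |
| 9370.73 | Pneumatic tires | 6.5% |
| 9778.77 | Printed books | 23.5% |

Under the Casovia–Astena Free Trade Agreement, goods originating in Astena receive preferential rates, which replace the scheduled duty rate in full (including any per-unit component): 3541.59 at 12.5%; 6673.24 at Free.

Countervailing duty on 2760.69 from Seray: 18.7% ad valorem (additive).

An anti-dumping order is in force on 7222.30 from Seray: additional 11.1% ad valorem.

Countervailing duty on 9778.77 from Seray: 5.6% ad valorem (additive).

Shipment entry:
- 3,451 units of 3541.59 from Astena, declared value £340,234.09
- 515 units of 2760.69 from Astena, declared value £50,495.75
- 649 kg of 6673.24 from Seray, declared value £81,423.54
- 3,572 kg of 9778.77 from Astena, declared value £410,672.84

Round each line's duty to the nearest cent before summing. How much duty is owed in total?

Line 1 (3541.59, Astena, 3,451 units, £340,234.09):
Base rate for 3541.59 is 17% + £0.52/unit.
Origin Astena qualifies under the Casovia–Astena agreement and 3541.59 is covered: preferential rate 12.5% applies instead.
Duty = £340,234.09 × 12.5% = £42,529.26.
Line 2 (2760.69, Astena, 515 units, £50,495.75):
Base rate for 2760.69 is 11.5% + £3.07/unit.
Origin Astena is the FTA partner but 2760.69 is not on the preference list; base rate stands.
The additional-duty order on 2760.69 targets Seray, not Astena; it does not apply.
Duty = £50,495.75 × 11.5% + 515 × £3.07 = £7,388.06.
Line 3 (6673.24, Seray, 649 kg, £81,423.54):
Base rate for 6673.24 is 4.5%.
6673.24 has an FTA preferential rate, but origin Seray is not Astena; base rate stands.
Duty = £81,423.54 × 4.5% = £3,664.06.
Line 4 (9778.77, Astena, 3,572 kg, £410,672.84):
Base rate for 9778.77 is 23.5%.
Origin Astena is the FTA partner but 9778.77 is not on the preference list; base rate stands.
The additional-duty order on 9778.77 targets Seray, not Astena; it does not apply.
Duty = £410,672.84 × 23.5% = £96,508.12.
Total = £42,529.26 + £7,388.06 + £3,664.06 + £96,508.12 = £150,089.50.

£150,089.50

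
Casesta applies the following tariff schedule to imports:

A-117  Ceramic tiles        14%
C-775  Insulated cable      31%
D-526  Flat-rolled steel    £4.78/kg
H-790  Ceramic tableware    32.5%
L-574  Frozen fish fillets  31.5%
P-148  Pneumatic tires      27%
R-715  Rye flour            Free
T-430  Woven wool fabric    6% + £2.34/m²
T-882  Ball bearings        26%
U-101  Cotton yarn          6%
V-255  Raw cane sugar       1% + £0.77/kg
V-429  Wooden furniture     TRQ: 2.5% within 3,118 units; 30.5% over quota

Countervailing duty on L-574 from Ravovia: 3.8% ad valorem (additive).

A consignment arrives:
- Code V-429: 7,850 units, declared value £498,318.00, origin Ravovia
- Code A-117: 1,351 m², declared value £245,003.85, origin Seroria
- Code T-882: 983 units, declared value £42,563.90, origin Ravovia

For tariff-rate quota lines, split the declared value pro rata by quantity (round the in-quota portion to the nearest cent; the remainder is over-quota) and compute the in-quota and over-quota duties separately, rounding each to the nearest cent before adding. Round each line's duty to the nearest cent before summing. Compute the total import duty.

£141,933.56

Line 1 (V-429, Ravovia, 7,850 units, £498,318.00):
Code V-429 is under a tariff-rate quota (threshold 3,118 units). In-quota: 3,118 units at 2.5%; over-quota: 4,732 units at 30.5%.
Pro-rata value split: in-quota = £498,318.00 × 3,118/7,850 = £197,930.64; over-quota = £498,318.00 − £197,930.64 = £300,387.36.
In-quota duty = £197,930.64 × 2.5% = £4,948.27. Over-quota duty = £300,387.36 × 30.5% = £91,618.14.
Line duty = £4,948.27 + £91,618.14 = £96,566.41.
Line 2 (A-117, Seroria, 1,351 m², £245,003.85):
Base rate for A-117 is 14%.
Duty = £245,003.85 × 14% = £34,300.54.
Line 3 (T-882, Ravovia, 983 units, £42,563.90):
Base rate for T-882 is 26%.
Duty = £42,563.90 × 26% = £11,066.61.
Total = £96,566.41 + £34,300.54 + £11,066.61 = £141,933.56.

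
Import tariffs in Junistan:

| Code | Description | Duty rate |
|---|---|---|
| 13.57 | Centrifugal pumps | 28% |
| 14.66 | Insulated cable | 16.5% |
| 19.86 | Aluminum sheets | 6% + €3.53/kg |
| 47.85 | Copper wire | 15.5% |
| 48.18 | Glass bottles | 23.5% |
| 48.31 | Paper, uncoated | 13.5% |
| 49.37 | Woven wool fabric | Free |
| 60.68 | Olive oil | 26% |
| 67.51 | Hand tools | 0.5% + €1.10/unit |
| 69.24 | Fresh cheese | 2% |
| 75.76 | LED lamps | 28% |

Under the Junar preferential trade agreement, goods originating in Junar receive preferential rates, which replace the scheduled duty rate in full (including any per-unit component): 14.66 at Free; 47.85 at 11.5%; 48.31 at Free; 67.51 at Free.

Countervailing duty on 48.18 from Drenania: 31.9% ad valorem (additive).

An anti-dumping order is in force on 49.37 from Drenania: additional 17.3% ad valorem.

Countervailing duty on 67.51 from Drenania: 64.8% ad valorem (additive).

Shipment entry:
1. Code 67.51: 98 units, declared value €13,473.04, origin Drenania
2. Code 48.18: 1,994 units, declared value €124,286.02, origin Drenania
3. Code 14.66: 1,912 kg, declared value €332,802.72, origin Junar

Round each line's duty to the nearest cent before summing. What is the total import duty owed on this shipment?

€77,760.16

Line 1 (67.51, Drenania, 98 units, €13,473.04):
Base rate for 67.51 is 0.5% + €1.10/unit.
67.51 has an FTA preferential rate, but origin Drenania is not Junar; base rate stands.
Additional duty on 67.51 from Drenania: +64.8%. Applied ad valorem rate: 0.5% + 64.8% = 65.3%.
Duty = €13,473.04 × 65.3% + 98 × €1.10 = €8,905.70.
Line 2 (48.18, Drenania, 1,994 units, €124,286.02):
Base rate for 48.18 is 23.5%.
Additional duty on 48.18 from Drenania: +31.9%. Applied ad valorem rate: 23.5% + 31.9% = 55.4%.
Duty = €124,286.02 × 55.4% = €68,854.46.
Line 3 (14.66, Junar, 1,912 kg, €332,802.72):
Base rate for 14.66 is 16.5%.
Origin Junar qualifies under the Junistan–Junar agreement and 14.66 is covered: preferential rate Free applies instead.
Duty = €332,802.72 × 0% = €0.00.
Total = €8,905.70 + €68,854.46 + €0.00 = €77,760.16.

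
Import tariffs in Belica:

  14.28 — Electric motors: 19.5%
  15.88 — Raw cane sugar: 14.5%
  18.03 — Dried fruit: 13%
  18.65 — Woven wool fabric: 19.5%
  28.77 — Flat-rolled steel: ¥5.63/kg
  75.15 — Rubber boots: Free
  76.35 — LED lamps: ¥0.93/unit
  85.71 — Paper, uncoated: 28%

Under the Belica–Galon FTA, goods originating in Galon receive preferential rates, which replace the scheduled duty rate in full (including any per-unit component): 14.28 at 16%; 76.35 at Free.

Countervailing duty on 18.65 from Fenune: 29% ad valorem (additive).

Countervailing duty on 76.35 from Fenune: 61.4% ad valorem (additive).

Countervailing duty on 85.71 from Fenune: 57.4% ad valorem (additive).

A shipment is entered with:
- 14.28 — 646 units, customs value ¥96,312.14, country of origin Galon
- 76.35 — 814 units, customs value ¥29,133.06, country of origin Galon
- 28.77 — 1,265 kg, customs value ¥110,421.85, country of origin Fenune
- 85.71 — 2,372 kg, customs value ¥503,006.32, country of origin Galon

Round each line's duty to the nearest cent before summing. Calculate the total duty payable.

Line 1 (14.28, Galon, 646 units, ¥96,312.14):
Base rate for 14.28 is 19.5%.
Origin Galon qualifies under the Belica–Galon agreement and 14.28 is covered: preferential rate 16% applies instead.
Duty = ¥96,312.14 × 16% = ¥15,409.94.
Line 2 (76.35, Galon, 814 units, ¥29,133.06):
Base rate for 76.35 is ¥0.93/unit.
Origin Galon qualifies under the Belica–Galon agreement and 76.35 is covered: preferential rate Free applies instead.
The additional-duty order on 76.35 targets Fenune, not Galon; it does not apply.
Duty = ¥29,133.06 × 0% = ¥0.00.
Line 3 (28.77, Fenune, 1,265 kg, ¥110,421.85):
Base rate for 28.77 is ¥5.63/kg.
Duty = 1,265 × ¥5.63 = ¥7,121.95.
Line 4 (85.71, Galon, 2,372 kg, ¥503,006.32):
Base rate for 85.71 is 28%.
Origin Galon is the FTA partner but 85.71 is not on the preference list; base rate stands.
The additional-duty order on 85.71 targets Fenune, not Galon; it does not apply.
Duty = ¥503,006.32 × 28% = ¥140,841.77.
Total = ¥15,409.94 + ¥0.00 + ¥7,121.95 + ¥140,841.77 = ¥163,373.66.

¥163,373.66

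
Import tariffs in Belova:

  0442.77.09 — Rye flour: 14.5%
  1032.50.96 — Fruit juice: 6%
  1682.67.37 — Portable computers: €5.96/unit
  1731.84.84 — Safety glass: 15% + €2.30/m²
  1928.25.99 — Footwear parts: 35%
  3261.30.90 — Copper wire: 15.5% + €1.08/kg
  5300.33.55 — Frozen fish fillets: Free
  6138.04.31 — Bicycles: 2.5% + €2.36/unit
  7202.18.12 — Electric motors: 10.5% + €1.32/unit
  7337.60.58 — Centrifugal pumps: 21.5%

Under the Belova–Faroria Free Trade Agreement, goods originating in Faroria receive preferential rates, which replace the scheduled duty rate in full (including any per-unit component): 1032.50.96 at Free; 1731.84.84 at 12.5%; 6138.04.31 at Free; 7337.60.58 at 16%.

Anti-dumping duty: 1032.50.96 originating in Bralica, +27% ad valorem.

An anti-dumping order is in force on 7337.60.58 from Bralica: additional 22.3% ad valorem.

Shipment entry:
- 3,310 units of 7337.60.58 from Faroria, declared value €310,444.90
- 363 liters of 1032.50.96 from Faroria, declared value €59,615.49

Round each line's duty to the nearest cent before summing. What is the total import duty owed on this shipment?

€49,671.18

Line 1 (7337.60.58, Faroria, 3,310 units, €310,444.90):
Base rate for 7337.60.58 is 21.5%.
Origin Faroria qualifies under the Belova–Faroria agreement and 7337.60.58 is covered: preferential rate 16% applies instead.
The additional-duty order on 7337.60.58 targets Bralica, not Faroria; it does not apply.
Duty = €310,444.90 × 16% = €49,671.18.
Line 2 (1032.50.96, Faroria, 363 liters, €59,615.49):
Base rate for 1032.50.96 is 6%.
Origin Faroria qualifies under the Belova–Faroria agreement and 1032.50.96 is covered: preferential rate Free applies instead.
The additional-duty order on 1032.50.96 targets Bralica, not Faroria; it does not apply.
Duty = €59,615.49 × 0% = €0.00.
Total = €49,671.18 + €0.00 = €49,671.18.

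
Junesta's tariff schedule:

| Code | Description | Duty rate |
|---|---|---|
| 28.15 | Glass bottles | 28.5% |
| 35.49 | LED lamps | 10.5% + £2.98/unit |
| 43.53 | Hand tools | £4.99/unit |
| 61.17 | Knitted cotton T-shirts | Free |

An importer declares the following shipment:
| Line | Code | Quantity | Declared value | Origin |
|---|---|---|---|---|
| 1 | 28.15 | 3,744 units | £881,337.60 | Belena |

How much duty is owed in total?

£251,181.22

Line 1 (28.15, Belena, 3,744 units, £881,337.60):
Base rate for 28.15 is 28.5%.
Duty = £881,337.60 × 28.5% = £251,181.22.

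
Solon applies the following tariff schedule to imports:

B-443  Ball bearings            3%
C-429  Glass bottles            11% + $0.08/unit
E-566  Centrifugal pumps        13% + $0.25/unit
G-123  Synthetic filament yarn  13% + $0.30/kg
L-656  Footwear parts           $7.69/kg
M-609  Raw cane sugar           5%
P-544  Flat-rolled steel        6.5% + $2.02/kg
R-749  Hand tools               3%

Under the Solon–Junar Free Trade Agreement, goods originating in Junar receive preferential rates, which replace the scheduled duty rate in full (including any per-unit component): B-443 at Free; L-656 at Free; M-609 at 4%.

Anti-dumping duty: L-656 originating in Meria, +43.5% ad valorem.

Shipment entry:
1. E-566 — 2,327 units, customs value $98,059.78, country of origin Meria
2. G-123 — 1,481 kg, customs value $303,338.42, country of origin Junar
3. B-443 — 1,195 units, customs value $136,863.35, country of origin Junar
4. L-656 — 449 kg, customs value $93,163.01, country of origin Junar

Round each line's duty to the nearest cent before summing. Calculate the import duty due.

$53,207.81

Line 1 (E-566, Meria, 2,327 units, $98,059.78):
Base rate for E-566 is 13% + $0.25/unit.
Duty = $98,059.78 × 13% + 2,327 × $0.25 = $13,329.52.
Line 2 (G-123, Junar, 1,481 kg, $303,338.42):
Base rate for G-123 is 13% + $0.30/kg.
Origin Junar is the FTA partner but G-123 is not on the preference list; base rate stands.
Duty = $303,338.42 × 13% + 1,481 × $0.30 = $39,878.29.
Line 3 (B-443, Junar, 1,195 units, $136,863.35):
Base rate for B-443 is 3%.
Origin Junar qualifies under the Solon–Junar agreement and B-443 is covered: preferential rate Free applies instead.
Duty = $136,863.35 × 0% = $0.00.
Line 4 (L-656, Junar, 449 kg, $93,163.01):
Base rate for L-656 is $7.69/kg.
Origin Junar qualifies under the Solon–Junar agreement and L-656 is covered: preferential rate Free applies instead.
The additional-duty order on L-656 targets Meria, not Junar; it does not apply.
Duty = $93,163.01 × 0% = $0.00.
Total = $13,329.52 + $39,878.29 + $0.00 + $0.00 = $53,207.81.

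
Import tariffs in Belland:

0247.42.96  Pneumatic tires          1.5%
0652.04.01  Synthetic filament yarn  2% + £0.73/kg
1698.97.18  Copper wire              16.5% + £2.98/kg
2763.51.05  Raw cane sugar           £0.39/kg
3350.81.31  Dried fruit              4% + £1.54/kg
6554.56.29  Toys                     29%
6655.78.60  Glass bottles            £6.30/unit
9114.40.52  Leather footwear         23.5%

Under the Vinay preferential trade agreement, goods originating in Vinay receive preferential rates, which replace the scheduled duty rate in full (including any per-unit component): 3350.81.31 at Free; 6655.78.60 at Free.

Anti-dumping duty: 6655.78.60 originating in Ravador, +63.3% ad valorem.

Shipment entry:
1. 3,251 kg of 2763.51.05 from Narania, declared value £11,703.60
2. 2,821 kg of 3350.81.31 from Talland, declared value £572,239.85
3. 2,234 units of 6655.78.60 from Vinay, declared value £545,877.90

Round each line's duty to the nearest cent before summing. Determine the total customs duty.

Line 1 (2763.51.05, Narania, 3,251 kg, £11,703.60):
Base rate for 2763.51.05 is £0.39/kg.
Duty = 3,251 × £0.39 = £1,267.89.
Line 2 (3350.81.31, Talland, 2,821 kg, £572,239.85):
Base rate for 3350.81.31 is 4% + £1.54/kg.
3350.81.31 has an FTA preferential rate, but origin Talland is not Vinay; base rate stands.
Duty = £572,239.85 × 4% + 2,821 × £1.54 = £27,233.93.
Line 3 (6655.78.60, Vinay, 2,234 units, £545,877.90):
Base rate for 6655.78.60 is £6.30/unit.
Origin Vinay qualifies under the Belland–Vinay agreement and 6655.78.60 is covered: preferential rate Free applies instead.
The additional-duty order on 6655.78.60 targets Ravador, not Vinay; it does not apply.
Duty = £545,877.90 × 0% = £0.00.
Total = £1,267.89 + £27,233.93 + £0.00 = £28,501.82.

£28,501.82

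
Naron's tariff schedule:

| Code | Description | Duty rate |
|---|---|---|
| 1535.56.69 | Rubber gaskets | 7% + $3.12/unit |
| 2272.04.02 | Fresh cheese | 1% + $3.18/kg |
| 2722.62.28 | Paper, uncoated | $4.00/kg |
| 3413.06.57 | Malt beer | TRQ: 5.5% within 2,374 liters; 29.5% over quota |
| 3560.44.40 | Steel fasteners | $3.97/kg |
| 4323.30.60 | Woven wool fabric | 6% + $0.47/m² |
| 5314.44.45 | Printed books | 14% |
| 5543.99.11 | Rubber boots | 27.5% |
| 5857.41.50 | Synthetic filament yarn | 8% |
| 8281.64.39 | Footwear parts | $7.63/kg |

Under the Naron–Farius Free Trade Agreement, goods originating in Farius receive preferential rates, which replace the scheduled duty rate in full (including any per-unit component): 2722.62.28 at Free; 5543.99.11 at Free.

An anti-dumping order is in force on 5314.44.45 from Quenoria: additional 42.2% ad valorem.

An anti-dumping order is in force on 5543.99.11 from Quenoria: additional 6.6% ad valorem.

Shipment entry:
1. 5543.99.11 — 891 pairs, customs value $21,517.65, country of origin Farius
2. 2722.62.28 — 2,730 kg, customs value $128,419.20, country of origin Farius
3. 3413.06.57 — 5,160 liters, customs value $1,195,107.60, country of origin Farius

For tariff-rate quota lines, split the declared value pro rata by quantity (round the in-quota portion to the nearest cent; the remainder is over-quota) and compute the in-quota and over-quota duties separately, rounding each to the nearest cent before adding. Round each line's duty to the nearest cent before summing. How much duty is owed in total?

Line 1 (5543.99.11, Farius, 891 pairs, $21,517.65):
Base rate for 5543.99.11 is 27.5%.
Origin Farius qualifies under the Naron–Farius agreement and 5543.99.11 is covered: preferential rate Free applies instead.
The additional-duty order on 5543.99.11 targets Quenoria, not Farius; it does not apply.
Duty = $21,517.65 × 0% = $0.00.
Line 2 (2722.62.28, Farius, 2,730 kg, $128,419.20):
Base rate for 2722.62.28 is $4.00/kg.
Origin Farius qualifies under the Naron–Farius agreement and 2722.62.28 is covered: preferential rate Free applies instead.
Duty = $128,419.20 × 0% = $0.00.
Line 3 (3413.06.57, Farius, 5,160 liters, $1,195,107.60):
Code 3413.06.57 is under a tariff-rate quota (threshold 2,374 liters). In-quota: 2,374 liters at 5.5%; over-quota: 2,786 liters at 29.5%.
Pro-rata value split: in-quota = $1,195,107.60 × 2,374/5,160 = $549,842.14; over-quota = $1,195,107.60 − $549,842.14 = $645,265.46.
In-quota duty = $549,842.14 × 5.5% = $30,241.32. Over-quota duty = $645,265.46 × 29.5% = $190,353.31.
Line duty = $30,241.32 + $190,353.31 = $220,594.63.
Total = $0.00 + $0.00 + $220,594.63 = $220,594.63.

$220,594.63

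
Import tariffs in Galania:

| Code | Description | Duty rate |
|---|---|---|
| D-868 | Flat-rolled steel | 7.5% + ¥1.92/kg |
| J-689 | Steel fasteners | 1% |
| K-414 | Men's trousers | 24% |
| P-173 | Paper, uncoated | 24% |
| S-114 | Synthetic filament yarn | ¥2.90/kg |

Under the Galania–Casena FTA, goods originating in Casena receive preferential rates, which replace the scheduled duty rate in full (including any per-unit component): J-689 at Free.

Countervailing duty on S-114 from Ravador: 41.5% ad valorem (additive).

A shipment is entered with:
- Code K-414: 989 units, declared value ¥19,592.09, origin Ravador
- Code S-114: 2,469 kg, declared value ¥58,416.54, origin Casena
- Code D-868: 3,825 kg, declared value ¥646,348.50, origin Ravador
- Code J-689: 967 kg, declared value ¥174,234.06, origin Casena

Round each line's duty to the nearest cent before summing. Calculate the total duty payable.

Line 1 (K-414, Ravador, 989 units, ¥19,592.09):
Base rate for K-414 is 24%.
Duty = ¥19,592.09 × 24% = ¥4,702.10.
Line 2 (S-114, Casena, 2,469 kg, ¥58,416.54):
Base rate for S-114 is ¥2.90/kg.
Origin Casena is the FTA partner but S-114 is not on the preference list; base rate stands.
The additional-duty order on S-114 targets Ravador, not Casena; it does not apply.
Duty = 2,469 × ¥2.90 = ¥7,160.10.
Line 3 (D-868, Ravador, 3,825 kg, ¥646,348.50):
Base rate for D-868 is 7.5% + ¥1.92/kg.
Duty = ¥646,348.50 × 7.5% + 3,825 × ¥1.92 = ¥55,820.14.
Line 4 (J-689, Casena, 967 kg, ¥174,234.06):
Base rate for J-689 is 1%.
Origin Casena qualifies under the Galania–Casena agreement and J-689 is covered: preferential rate Free applies instead.
Duty = ¥174,234.06 × 0% = ¥0.00.
Total = ¥4,702.10 + ¥7,160.10 + ¥55,820.14 + ¥0.00 = ¥67,682.34.

¥67,682.34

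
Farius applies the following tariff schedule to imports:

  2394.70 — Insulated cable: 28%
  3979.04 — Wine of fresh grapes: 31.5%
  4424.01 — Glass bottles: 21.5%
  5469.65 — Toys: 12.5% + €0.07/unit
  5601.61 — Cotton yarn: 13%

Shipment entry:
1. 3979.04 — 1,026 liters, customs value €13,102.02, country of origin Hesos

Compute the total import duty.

€4,127.14

Line 1 (3979.04, Hesos, 1,026 liters, €13,102.02):
Base rate for 3979.04 is 31.5%.
Duty = €13,102.02 × 31.5% = €4,127.14.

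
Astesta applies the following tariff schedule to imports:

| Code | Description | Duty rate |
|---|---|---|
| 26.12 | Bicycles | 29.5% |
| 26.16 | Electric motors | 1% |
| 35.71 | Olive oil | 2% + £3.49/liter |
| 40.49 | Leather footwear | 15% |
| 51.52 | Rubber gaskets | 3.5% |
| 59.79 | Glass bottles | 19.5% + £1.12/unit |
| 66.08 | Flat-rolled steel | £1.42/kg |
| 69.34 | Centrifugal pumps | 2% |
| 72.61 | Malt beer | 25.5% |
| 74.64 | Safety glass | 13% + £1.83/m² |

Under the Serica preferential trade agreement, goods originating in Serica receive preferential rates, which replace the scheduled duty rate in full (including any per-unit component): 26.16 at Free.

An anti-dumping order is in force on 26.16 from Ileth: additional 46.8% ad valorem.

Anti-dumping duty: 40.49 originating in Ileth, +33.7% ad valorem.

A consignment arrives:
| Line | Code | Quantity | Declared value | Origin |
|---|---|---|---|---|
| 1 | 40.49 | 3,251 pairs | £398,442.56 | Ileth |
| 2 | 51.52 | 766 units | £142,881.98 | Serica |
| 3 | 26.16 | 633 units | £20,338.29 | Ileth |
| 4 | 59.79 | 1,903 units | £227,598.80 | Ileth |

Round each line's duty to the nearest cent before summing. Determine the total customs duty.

Line 1 (40.49, Ileth, 3,251 pairs, £398,442.56):
Base rate for 40.49 is 15%.
Additional duty on 40.49 from Ileth: +33.7%. Applied ad valorem rate: 15% + 33.7% = 48.7%.
Duty = £398,442.56 × 48.7% = £194,041.53.
Line 2 (51.52, Serica, 766 units, £142,881.98):
Base rate for 51.52 is 3.5%.
Origin Serica is the FTA partner but 51.52 is not on the preference list; base rate stands.
Duty = £142,881.98 × 3.5% = £5,000.87.
Line 3 (26.16, Ileth, 633 units, £20,338.29):
Base rate for 26.16 is 1%.
26.16 has an FTA preferential rate, but origin Ileth is not Serica; base rate stands.
Additional duty on 26.16 from Ileth: +46.8%. Applied ad valorem rate: 1% + 46.8% = 47.8%.
Duty = £20,338.29 × 47.8% = £9,721.70.
Line 4 (59.79, Ileth, 1,903 units, £227,598.80):
Base rate for 59.79 is 19.5% + £1.12/unit.
Duty = £227,598.80 × 19.5% + 1,903 × £1.12 = £46,513.13.
Total = £194,041.53 + £5,000.87 + £9,721.70 + £46,513.13 = £255,277.23.

£255,277.23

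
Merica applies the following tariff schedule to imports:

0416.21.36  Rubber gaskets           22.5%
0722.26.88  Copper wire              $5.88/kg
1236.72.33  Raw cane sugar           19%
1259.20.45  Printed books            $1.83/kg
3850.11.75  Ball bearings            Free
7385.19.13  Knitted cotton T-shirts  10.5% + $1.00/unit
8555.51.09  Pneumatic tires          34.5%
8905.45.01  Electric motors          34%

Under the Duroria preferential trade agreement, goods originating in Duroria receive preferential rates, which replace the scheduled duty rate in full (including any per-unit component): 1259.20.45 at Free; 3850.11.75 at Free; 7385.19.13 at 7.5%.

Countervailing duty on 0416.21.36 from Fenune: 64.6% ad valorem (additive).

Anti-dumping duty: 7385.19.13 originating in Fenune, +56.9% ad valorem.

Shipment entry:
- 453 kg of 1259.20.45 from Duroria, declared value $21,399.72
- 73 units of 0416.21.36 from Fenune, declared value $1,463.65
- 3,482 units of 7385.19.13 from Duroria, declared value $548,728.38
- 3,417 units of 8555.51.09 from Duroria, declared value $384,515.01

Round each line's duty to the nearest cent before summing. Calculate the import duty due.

$175,087.15

Line 1 (1259.20.45, Duroria, 453 kg, $21,399.72):
Base rate for 1259.20.45 is $1.83/kg.
Origin Duroria qualifies under the Merica–Duroria agreement and 1259.20.45 is covered: preferential rate Free applies instead.
Duty = $21,399.72 × 0% = $0.00.
Line 2 (0416.21.36, Fenune, 73 units, $1,463.65):
Base rate for 0416.21.36 is 22.5%.
Additional duty on 0416.21.36 from Fenune: +64.6%. Applied ad valorem rate: 22.5% + 64.6% = 87.1%.
Duty = $1,463.65 × 87.1% = $1,274.84.
Line 3 (7385.19.13, Duroria, 3,482 units, $548,728.38):
Base rate for 7385.19.13 is 10.5% + $1.00/unit.
Origin Duroria qualifies under the Merica–Duroria agreement and 7385.19.13 is covered: preferential rate 7.5% applies instead.
The additional-duty order on 7385.19.13 targets Fenune, not Duroria; it does not apply.
Duty = $548,728.38 × 7.5% = $41,154.63.
Line 4 (8555.51.09, Duroria, 3,417 units, $384,515.01):
Base rate for 8555.51.09 is 34.5%.
Origin Duroria is the FTA partner but 8555.51.09 is not on the preference list; base rate stands.
Duty = $384,515.01 × 34.5% = $132,657.68.
Total = $0.00 + $1,274.84 + $41,154.63 + $132,657.68 = $175,087.15.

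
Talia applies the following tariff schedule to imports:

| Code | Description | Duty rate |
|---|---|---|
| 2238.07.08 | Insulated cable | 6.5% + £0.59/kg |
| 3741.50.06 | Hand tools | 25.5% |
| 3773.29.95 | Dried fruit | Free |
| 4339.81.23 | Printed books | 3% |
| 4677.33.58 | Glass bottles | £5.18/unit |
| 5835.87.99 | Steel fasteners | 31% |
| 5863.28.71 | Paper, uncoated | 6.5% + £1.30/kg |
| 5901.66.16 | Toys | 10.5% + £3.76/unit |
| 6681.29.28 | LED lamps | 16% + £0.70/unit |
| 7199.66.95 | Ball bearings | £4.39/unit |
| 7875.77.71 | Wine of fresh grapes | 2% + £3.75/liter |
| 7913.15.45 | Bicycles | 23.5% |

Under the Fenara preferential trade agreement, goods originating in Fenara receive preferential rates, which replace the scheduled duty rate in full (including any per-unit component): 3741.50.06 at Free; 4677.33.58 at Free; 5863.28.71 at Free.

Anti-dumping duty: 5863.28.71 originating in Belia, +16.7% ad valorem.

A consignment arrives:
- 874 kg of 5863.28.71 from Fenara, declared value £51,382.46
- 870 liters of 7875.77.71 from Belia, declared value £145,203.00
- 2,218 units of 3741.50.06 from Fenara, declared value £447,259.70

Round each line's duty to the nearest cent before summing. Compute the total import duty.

£6,166.56

Line 1 (5863.28.71, Fenara, 874 kg, £51,382.46):
Base rate for 5863.28.71 is 6.5% + £1.30/kg.
Origin Fenara qualifies under the Talia–Fenara agreement and 5863.28.71 is covered: preferential rate Free applies instead.
The additional-duty order on 5863.28.71 targets Belia, not Fenara; it does not apply.
Duty = £51,382.46 × 0% = £0.00.
Line 2 (7875.77.71, Belia, 870 liters, £145,203.00):
Base rate for 7875.77.71 is 2% + £3.75/liter.
Duty = £145,203.00 × 2% + 870 × £3.75 = £6,166.56.
Line 3 (3741.50.06, Fenara, 2,218 units, £447,259.70):
Base rate for 3741.50.06 is 25.5%.
Origin Fenara qualifies under the Talia–Fenara agreement and 3741.50.06 is covered: preferential rate Free applies instead.
Duty = £447,259.70 × 0% = £0.00.
Total = £0.00 + £6,166.56 + £0.00 = £6,166.56.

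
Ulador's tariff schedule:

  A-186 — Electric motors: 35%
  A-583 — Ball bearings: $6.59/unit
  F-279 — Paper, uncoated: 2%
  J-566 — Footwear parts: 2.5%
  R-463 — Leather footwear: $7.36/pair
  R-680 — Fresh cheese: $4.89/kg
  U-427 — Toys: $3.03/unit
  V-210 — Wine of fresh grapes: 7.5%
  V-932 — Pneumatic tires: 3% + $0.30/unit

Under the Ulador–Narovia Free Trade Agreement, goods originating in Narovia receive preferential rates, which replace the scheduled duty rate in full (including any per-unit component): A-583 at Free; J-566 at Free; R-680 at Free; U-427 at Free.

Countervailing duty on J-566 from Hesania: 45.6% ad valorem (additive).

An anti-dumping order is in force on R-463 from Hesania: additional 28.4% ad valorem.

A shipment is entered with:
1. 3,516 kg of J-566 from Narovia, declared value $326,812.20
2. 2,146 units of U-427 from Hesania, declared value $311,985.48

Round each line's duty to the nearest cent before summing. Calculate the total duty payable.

Line 1 (J-566, Narovia, 3,516 kg, $326,812.20):
Base rate for J-566 is 2.5%.
Origin Narovia qualifies under the Ulador–Narovia agreement and J-566 is covered: preferential rate Free applies instead.
The additional-duty order on J-566 targets Hesania, not Narovia; it does not apply.
Duty = $326,812.20 × 0% = $0.00.
Line 2 (U-427, Hesania, 2,146 units, $311,985.48):
Base rate for U-427 is $3.03/unit.
U-427 has an FTA preferential rate, but origin Hesania is not Narovia; base rate stands.
Duty = 2,146 × $3.03 = $6,502.38.
Total = $0.00 + $6,502.38 = $6,502.38.

$6,502.38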